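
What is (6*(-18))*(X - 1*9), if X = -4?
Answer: 1404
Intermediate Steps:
(6*(-18))*(X - 1*9) = (6*(-18))*(-4 - 1*9) = -108*(-4 - 9) = -108*(-13) = 1404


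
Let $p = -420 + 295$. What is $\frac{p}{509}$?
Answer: $- \frac{125}{509} \approx -0.24558$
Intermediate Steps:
$p = -125$
$\frac{p}{509} = - \frac{125}{509}$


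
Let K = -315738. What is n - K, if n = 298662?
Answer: 614400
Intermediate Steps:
n - K = 298662 - 1*(-315738) = 298662 + 315738 = 614400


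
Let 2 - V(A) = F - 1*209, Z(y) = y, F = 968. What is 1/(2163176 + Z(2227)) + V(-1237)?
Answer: -1639210070/2165403 ≈ -757.00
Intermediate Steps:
V(A) = -757 (V(A) = 2 - (968 - 1*209) = 2 - (968 - 209) = 2 - 1*759 = 2 - 759 = -757)
1/(2163176 + Z(2227)) + V(-1237) = 1/(2163176 + 2227) - 757 = 1/2165403 - 757 = -1639210070/2165403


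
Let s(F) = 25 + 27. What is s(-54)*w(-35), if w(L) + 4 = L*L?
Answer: 63492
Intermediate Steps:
w(L) = -4 + L² (w(L) = -4 + L*L = -4 + L²)
s(F) = 52
s(-54)*w(-35) = 52*(-4 + (-35)²) = 52*(-4 + 1225) = 52*1221 = 63492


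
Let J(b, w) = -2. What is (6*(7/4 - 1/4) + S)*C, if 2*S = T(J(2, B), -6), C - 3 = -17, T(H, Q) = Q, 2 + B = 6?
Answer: -84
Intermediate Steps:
B = 4 (B = -2 + 6 = 4)
C = -14 (C = 3 - 17 = -14)
S = -3 (S = (½)*(-6) = -3)
(6*(7/4 - 1/4) + S)*C = (6*(7/4 - 1/4) - 3)*(-14) = (6*(7*(¼) - 1*¼) - 3)*(-14) = (6*(7/4 - ¼) - 3)*(-14) = (6*(3/2) - 3)*(-14) = (9 - 3)*(-14) = 6*(-14) = -84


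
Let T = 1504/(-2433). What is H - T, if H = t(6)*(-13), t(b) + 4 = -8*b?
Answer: 1646212/2433 ≈ 676.62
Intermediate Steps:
t(b) = -4 - 8*b
H = 676 (H = (-4 - 8*6)*(-13) = (-4 - 48)*(-13) = -52*(-13) = 676)
T = -1504/2433 (T = 1504*(-1/2433) = -1504/2433 ≈ -0.61817)
H - T = 676 - 1*(-1504/2433) = 676 + 1504/2433 = 1646212/2433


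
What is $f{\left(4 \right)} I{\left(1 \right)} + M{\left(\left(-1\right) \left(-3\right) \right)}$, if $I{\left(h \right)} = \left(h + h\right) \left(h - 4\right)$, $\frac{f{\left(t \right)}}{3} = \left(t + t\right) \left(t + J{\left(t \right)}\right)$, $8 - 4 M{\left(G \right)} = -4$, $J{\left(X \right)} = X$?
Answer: $-1149$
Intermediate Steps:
$M{\left(G \right)} = 3$ ($M{\left(G \right)} = 2 - -1 = 2 + 1 = 3$)
$f{\left(t \right)} = 12 t^{2}$ ($f{\left(t \right)} = 3 \left(t + t\right) \left(t + t\right) = 3 \cdot 2 t 2 t = 3 \cdot 4 t^{2} = 12 t^{2}$)
$I{\left(h \right)} = 2 h \left(-4 + h\right)$
$f{\left(4 \right)} I{\left(1 \right)} + M{\left(\left(-1\right) \left(-3\right) \right)} = 12 \cdot 4^{2} \cdot 2 \cdot 1 \left(-4 + 1\right) + 3 = 12 \cdot 16 \cdot 2 \cdot 1 \left(-3\right) + 3 = 192 \left(-6\right) + 3 = -1152 + 3 = -1149$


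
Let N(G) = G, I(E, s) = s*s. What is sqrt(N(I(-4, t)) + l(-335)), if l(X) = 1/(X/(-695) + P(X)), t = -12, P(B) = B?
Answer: sqrt(311330753354)/46498 ≈ 12.000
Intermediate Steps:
I(E, s) = s**2
l(X) = 695/(694*X) (l(X) = 1/(X/(-695) + X) = 1/(X*(-1/695) + X) = 1/(-X/695 + X) = 1/(694*X/695) = 695/(694*X))
sqrt(N(I(-4, t)) + l(-335)) = sqrt((-12)**2 + (695/694)/(-335)) = sqrt(144 + (695/694)*(-1/335)) = sqrt(144 - 139/46498) = sqrt(6695573/46498) = sqrt(311330753354)/46498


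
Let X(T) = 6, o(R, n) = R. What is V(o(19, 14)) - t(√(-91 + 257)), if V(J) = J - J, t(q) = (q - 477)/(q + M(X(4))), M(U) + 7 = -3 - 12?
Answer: -5164/159 - 455*√166/318 ≈ -50.913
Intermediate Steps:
M(U) = -22 (M(U) = -7 + (-3 - 12) = -7 - 15 = -22)
t(q) = (-477 + q)/(-22 + q) (t(q) = (q - 477)/(q - 22) = (-477 + q)/(-22 + q))
V(J) = 0
V(o(19, 14)) - t(√(-91 + 257)) = 0 - (-477 + √(-91 + 257))/(-22 + √(-91 + 257)) = 0 - (-477 + √166)/(-22 + √166) = -(-477 + √166)/(-22 + √166)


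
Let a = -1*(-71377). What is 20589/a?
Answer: 20589/71377 ≈ 0.28845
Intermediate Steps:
a = 71377
20589/a = 20589/71377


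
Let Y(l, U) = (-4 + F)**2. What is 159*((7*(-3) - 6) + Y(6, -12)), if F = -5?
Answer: 8586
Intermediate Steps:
Y(l, U) = 81 (Y(l, U) = (-4 - 5)**2 = (-9)**2 = 81)
159*((7*(-3) - 6) + Y(6, -12)) = 159*((7*(-3) - 6) + 81) = 159*((-21 - 6) + 81) = 159*(-27 + 81) = 159*54 = 8586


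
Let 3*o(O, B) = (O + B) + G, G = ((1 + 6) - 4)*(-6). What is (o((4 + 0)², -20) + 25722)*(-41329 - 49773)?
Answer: -7027972688/3 ≈ -2.3427e+9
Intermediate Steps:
G = -18 (G = (7 - 4)*(-6) = 3*(-6) = -18)
o(O, B) = -6 + B/3 + O/3 (o(O, B) = ((O + B) - 18)/3 = ((B + O) - 18)/3 = (-18 + B + O)/3 = -6 + B/3 + O/3)
(o((4 + 0)², -20) + 25722)*(-41329 - 49773) = ((-6 + (⅓)*(-20) + (4 + 0)²/3) + 25722)*(-41329 - 49773) = ((-6 - 20/3 + (⅓)*4²) + 25722)*(-91102) = ((-6 - 20/3 + (⅓)*16) + 25722)*(-91102) = ((-6 - 20/3 + 16/3) + 25722)*(-91102) = (-22/3 + 25722)*(-91102) = (77144/3)*(-91102) = -7027972688/3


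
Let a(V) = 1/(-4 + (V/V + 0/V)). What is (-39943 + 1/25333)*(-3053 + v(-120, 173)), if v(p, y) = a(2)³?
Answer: 3971950662656/32571 ≈ 1.2195e+8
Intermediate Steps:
a(V) = -⅓ (a(V) = 1/(-4 + (1 + 0)) = 1/(-4 + 1) = 1/(-3) = -⅓)
v(p, y) = -1/27 (v(p, y) = (-⅓)³ = -1/27)
(-39943 + 1/25333)*(-3053 + v(-120, 173)) = (-39943 + 1/25333)*(-3053 - 1/27) = (-39943 + 1/25333)*(-82432/27) = -1011876018/25333*(-82432/27) = 3971950662656/32571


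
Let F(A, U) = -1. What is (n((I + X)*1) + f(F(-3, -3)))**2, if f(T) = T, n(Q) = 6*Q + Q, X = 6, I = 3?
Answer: 3844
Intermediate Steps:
n(Q) = 7*Q
(n((I + X)*1) + f(F(-3, -3)))**2 = (7*((3 + 6)*1) - 1)**2 = (7*(9*1) - 1)**2 = (7*9 - 1)**2 = (63 - 1)**2 = 62**2 = 3844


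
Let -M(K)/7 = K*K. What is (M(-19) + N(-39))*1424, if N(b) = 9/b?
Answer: -46784096/13 ≈ -3.5988e+6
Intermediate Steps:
M(K) = -7*K² (M(K) = -7*K*K = -7*K²)
(M(-19) + N(-39))*1424 = (-7*(-19)² + 9/(-39))*1424 = (-7*361 + 9*(-1/39))*1424 = (-2527 - 3/13)*1424 = -32854/13*1424 = -46784096/13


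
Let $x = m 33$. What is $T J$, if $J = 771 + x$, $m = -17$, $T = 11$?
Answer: $2310$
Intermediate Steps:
$x = -561$ ($x = \left(-17\right) 33 = -561$)
$J = 210$ ($J = 771 - 561 = 210$)
$T J = 11 \cdot 210 = 2310$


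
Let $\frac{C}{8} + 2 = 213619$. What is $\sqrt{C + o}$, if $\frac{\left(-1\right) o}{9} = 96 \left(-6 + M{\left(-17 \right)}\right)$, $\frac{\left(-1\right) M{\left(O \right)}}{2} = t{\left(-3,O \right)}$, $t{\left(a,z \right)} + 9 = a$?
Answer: $2 \sqrt{423346} \approx 1301.3$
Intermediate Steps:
$C = 1708936$ ($C = -16 + 8 \cdot 213619 = -16 + 1708952 = 1708936$)
$t{\left(a,z \right)} = -9 + a$
$M{\left(O \right)} = 24$ ($M{\left(O \right)} = - 2 \left(-9 - 3\right) = \left(-2\right) \left(-12\right) = 24$)
$o = -15552$ ($o = - 9 \cdot 96 \left(-6 + 24\right) = - 9 \cdot 96 \cdot 18 = \left(-9\right) 1728 = -15552$)
$\sqrt{C + o} = \sqrt{1708936 - 15552} = \sqrt{1693384} = 2 \sqrt{423346}$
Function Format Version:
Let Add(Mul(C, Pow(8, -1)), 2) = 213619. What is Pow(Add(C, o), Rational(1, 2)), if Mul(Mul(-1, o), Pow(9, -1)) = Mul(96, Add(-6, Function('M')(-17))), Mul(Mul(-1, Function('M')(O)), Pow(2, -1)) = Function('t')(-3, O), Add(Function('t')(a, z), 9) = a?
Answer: Mul(2, Pow(423346, Rational(1, 2))) ≈ 1301.3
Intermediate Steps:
C = 1708936 (C = Add(-16, Mul(8, 213619)) = Add(-16, 1708952) = 1708936)
Function('t')(a, z) = Add(-9, a)
Function('M')(O) = 24 (Function('M')(O) = Mul(-2, Add(-9, -3)) = Mul(-2, -12) = 24)
o = -15552 (o = Mul(-9, Mul(96, Add(-6, 24))) = Mul(-9, Mul(96, 18)) = Mul(-9, 1728) = -15552)
Pow(Add(C, o), Rational(1, 2)) = Pow(Add(1708936, -15552), Rational(1, 2)) = Pow(1693384, Rational(1, 2)) = Mul(2, Pow(423346, Rational(1, 2)))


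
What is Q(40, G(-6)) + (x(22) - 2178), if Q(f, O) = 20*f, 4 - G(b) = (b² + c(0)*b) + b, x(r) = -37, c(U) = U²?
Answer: -1415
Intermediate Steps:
G(b) = 4 - b - b² (G(b) = 4 - ((b² + 0²*b) + b) = 4 - ((b² + 0*b) + b) = 4 - ((b² + 0) + b) = 4 - (b² + b) = 4 - (b + b²) = 4 + (-b - b²) = 4 - b - b²)
Q(40, G(-6)) + (x(22) - 2178) = 20*40 + (-37 - 2178) = 800 - 2215 = -1415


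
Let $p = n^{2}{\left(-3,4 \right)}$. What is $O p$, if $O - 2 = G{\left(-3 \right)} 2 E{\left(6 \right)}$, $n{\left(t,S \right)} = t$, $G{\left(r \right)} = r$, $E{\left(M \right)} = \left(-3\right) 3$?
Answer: $504$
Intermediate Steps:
$E{\left(M \right)} = -9$
$O = 56$ ($O = 2 + \left(-3\right) 2 \left(-9\right) = 2 - -54 = 2 + 54 = 56$)
$p = 9$ ($p = \left(-3\right)^{2} = 9$)
$O p = 56 \cdot 9 = 504$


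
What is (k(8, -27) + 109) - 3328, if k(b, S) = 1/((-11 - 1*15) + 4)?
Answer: -70819/22 ≈ -3219.0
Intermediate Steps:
k(b, S) = -1/22 (k(b, S) = 1/((-11 - 15) + 4) = 1/(-26 + 4) = 1/(-22) = -1/22)
(k(8, -27) + 109) - 3328 = (-1/22 + 109) - 3328 = 2397/22 - 3328 = -70819/22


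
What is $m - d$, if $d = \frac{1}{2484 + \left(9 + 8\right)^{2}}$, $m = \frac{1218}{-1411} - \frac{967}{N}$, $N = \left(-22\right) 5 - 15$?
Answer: $\frac{3361218176}{489087875} \approx 6.8724$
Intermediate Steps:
$N = -125$ ($N = -110 - 15 = -125$)
$m = \frac{1212187}{176375}$ ($m = \frac{1218}{-1411} - \frac{967}{-125} = 1218 \left(- \frac{1}{1411}\right) - - \frac{967}{125} = - \frac{1218}{1411} + \frac{967}{125} = \frac{1212187}{176375} \approx 6.8728$)
$d = \frac{1}{2773}$ ($d = \frac{1}{2484 + 17^{2}} = \frac{1}{2484 + 289} = \frac{1}{2773} \approx 0.00036062$)
$m - d = \frac{1212187}{176375} - \frac{1}{2773} = \frac{3361218176}{489087875}$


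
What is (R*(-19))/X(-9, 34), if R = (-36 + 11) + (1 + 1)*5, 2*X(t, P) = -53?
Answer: -570/53 ≈ -10.755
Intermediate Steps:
X(t, P) = -53/2 (X(t, P) = (1/2)*(-53) = -53/2)
R = -15 (R = -25 + 2*5 = -25 + 10 = -15)
(R*(-19))/X(-9, 34) = (-15*(-19))/(-53/2) = 285*(-2/53) = -570/53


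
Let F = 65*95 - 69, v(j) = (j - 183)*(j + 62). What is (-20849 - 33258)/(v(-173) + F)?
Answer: -54107/45622 ≈ -1.1860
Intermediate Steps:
v(j) = (-183 + j)*(62 + j)
F = 6106 (F = 6175 - 69 = 6106)
(-20849 - 33258)/(v(-173) + F) = (-20849 - 33258)/((-11346 + (-173)² - 121*(-173)) + 6106) = -54107/((-11346 + 29929 + 20933) + 6106) = -54107/(39516 + 6106) = -54107/45622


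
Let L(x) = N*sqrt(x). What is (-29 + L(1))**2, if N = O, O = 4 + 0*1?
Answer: 625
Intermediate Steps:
O = 4 (O = 4 + 0 = 4)
N = 4
L(x) = 4*sqrt(x)
(-29 + L(1))**2 = (-29 + 4*sqrt(1))**2 = (-29 + 4*1)**2 = (-29 + 4)**2 = (-25)**2 = 625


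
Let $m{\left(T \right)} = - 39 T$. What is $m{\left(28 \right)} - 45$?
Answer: $-1137$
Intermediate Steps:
$m{\left(28 \right)} - 45 = \left(-39\right) 28 - 45 = -1092 - 45 = -1137$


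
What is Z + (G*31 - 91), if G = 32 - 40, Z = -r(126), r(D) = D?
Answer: -465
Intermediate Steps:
Z = -126 (Z = -1*126 = -126)
G = -8
Z + (G*31 - 91) = -126 + (-8*31 - 91) = -126 + (-248 - 91) = -126 - 339 = -465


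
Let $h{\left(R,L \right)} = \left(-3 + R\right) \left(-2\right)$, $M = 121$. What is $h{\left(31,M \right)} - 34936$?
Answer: $-34992$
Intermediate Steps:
$h{\left(R,L \right)} = 6 - 2 R$
$h{\left(31,M \right)} - 34936 = \left(6 - 62\right) - 34936 = -56 - 34936 = -34992$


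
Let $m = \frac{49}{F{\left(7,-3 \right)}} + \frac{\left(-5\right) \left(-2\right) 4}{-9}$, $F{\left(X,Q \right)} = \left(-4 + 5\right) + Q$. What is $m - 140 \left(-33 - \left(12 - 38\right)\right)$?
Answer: $\frac{17119}{18} \approx 951.06$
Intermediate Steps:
$F{\left(X,Q \right)} = 1 + Q$
$m = - \frac{521}{18}$ ($m = \frac{49}{1 - 3} + \frac{\left(-5\right) \left(-2\right) 4}{-9} = \frac{49}{-2} + 10 \cdot 4 \left(- \frac{1}{9}\right) = 49 \left(- \frac{1}{2}\right) + 40 \left(- \frac{1}{9}\right) = - \frac{49}{2} - \frac{40}{9} = - \frac{521}{18} \approx -28.944$)
$m - 140 \left(-33 - \left(12 - 38\right)\right) = - \frac{521}{18} - 140 \left(-33 - \left(12 - 38\right)\right) = - \frac{521}{18} - 140 \left(-33 - -26\right) = - \frac{521}{18} - 140 \left(-33 + 26\right) = - \frac{521}{18} - -980 = - \frac{521}{18} + 980 = \frac{17119}{18}$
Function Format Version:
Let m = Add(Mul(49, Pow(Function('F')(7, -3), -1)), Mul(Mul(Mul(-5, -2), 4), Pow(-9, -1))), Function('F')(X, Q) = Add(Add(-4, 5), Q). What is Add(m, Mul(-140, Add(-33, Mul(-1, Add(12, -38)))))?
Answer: Rational(17119, 18) ≈ 951.06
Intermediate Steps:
Function('F')(X, Q) = Add(1, Q)
m = Rational(-521, 18) (m = Add(Mul(49, Pow(Add(1, -3), -1)), Mul(Mul(Mul(-5, -2), 4), Pow(-9, -1))) = Add(Mul(49, Pow(-2, -1)), Mul(Mul(10, 4), Rational(-1, 9))) = Add(Mul(49, Rational(-1, 2)), Mul(40, Rational(-1, 9))) = Add(Rational(-49, 2), Rational(-40, 9)) = Rational(-521, 18) ≈ -28.944)
Add(m, Mul(-140, Add(-33, Mul(-1, Add(12, -38))))) = Add(Rational(-521, 18), Mul(-140, Add(-33, Mul(-1, Add(12, -38))))) = Add(Rational(-521, 18), Mul(-140, Add(-33, Mul(-1, -26)))) = Add(Rational(-521, 18), Mul(-140, Add(-33, 26))) = Add(Rational(-521, 18), Mul(-140, -7)) = Add(Rational(-521, 18), 980) = Rational(17119, 18)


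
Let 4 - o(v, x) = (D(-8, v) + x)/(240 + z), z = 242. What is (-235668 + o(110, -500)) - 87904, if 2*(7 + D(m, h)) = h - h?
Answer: -155959269/482 ≈ -3.2357e+5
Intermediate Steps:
D(m, h) = -7 (D(m, h) = -7 + (h - h)/2 = -7 + (½)*0 = -7 + 0 = -7)
o(v, x) = 1935/482 - x/482 (o(v, x) = 4 - (-7 + x)/(240 + 242) = 4 - (-7 + x)/482 = 4 - (-7/482 + x/482) = 4 + (7/482 - x/482) = 1935/482 - x/482)
(-235668 + o(110, -500)) - 87904 = (-235668 + (1935/482 - 1/482*(-500))) - 87904 = (-235668 + (1935/482 + 250/241)) - 87904 = (-235668 + 2435/482) - 87904 = -113589541/482 - 87904 = -155959269/482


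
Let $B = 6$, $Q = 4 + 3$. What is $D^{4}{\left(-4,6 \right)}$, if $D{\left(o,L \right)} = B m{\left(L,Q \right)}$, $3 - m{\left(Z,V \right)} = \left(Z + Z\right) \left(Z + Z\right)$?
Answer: $512249392656$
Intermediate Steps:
$Q = 7$
$m{\left(Z,V \right)} = 3 - 4 Z^{2}$ ($m{\left(Z,V \right)} = 3 - \left(Z + Z\right) \left(Z + Z\right) = 3 - 2 Z 2 Z = 3 - 4 Z^{2}$)
$D{\left(o,L \right)} = 18 - 24 L^{2}$ ($D{\left(o,L \right)} = 6 \left(3 - 4 L^{2}\right) = 18 - 24 L^{2}$)
$D^{4}{\left(-4,6 \right)} = \left(18 - 24 \cdot 6^{2}\right)^{4} = \left(18 - 864\right)^{4} = \left(-846\right)^{4} = 512249392656$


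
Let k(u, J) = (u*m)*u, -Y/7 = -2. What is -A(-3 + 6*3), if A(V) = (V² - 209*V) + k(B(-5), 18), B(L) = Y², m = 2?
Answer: -73922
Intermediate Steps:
Y = 14 (Y = -7*(-2) = 14)
B(L) = 196 (B(L) = 14² = 196)
k(u, J) = 2*u² (k(u, J) = (u*2)*u = (2*u)*u = 2*u²)
A(V) = 76832 + V² - 209*V (A(V) = (V² - 209*V) + 2*196² = (V² - 209*V) + 2*38416 = (V² - 209*V) + 76832 = 76832 + V² - 209*V)
-A(-3 + 6*3) = -(76832 + (-3 + 6*3)² - 209*(-3 + 6*3)) = -(76832 + (-3 + 18)² - 209*(-3 + 18)) = -(76832 + 15² - 209*15) = -(76832 + 225 - 3135) = -1*73922 = -73922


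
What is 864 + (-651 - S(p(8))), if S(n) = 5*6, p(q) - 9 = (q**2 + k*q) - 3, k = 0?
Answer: 183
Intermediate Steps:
p(q) = 6 + q**2 (p(q) = 9 + ((q**2 + 0*q) - 3) = 9 + ((q**2 + 0) - 3) = 9 + (q**2 - 3) = 9 + (-3 + q**2) = 6 + q**2)
S(n) = 30
864 + (-651 - S(p(8))) = 864 + (-651 - 1*30) = 864 + (-651 - 30) = 864 - 681 = 183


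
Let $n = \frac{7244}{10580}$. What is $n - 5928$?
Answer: $- \frac{15677749}{2645} \approx -5927.3$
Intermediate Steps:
$n = \frac{1811}{2645}$ ($n = 7244 \cdot \frac{1}{10580} = \frac{1811}{2645} \approx 0.68469$)
$n - 5928 = \frac{1811}{2645} - 5928 = - \frac{15677749}{2645}$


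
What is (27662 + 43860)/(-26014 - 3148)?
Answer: -35761/14581 ≈ -2.4526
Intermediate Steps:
(27662 + 43860)/(-26014 - 3148) = 71522/(-29162) = 71522*(-1/29162) = -35761/14581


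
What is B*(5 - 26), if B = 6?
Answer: -126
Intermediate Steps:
B*(5 - 26) = 6*(5 - 26) = 6*(-21) = -126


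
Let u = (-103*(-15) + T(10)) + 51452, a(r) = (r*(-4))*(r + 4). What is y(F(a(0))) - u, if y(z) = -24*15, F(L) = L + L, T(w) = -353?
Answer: -53004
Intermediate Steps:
a(r) = -4*r*(4 + r) (a(r) = (-4*r)*(4 + r) = -4*r*(4 + r))
F(L) = 2*L
y(z) = -360
u = 52644 (u = (-103*(-15) - 353) + 51452 = (1545 - 353) + 51452 = 1192 + 51452 = 52644)
y(F(a(0))) - u = -360 - 1*52644 = -360 - 52644 = -53004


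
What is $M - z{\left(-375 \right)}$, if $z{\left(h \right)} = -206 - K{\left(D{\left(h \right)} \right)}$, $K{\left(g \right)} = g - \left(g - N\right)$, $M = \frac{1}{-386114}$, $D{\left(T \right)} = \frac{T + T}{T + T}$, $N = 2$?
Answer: $\frac{80311711}{386114} \approx 208.0$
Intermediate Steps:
$D{\left(T \right)} = 1$ ($D{\left(T \right)} = \frac{2 T}{2 T} = 2 T \frac{1}{2 T} = 1$)
$M = - \frac{1}{386114} \approx -2.5899 \cdot 10^{-6}$
$K{\left(g \right)} = 2$ ($K{\left(g \right)} = g - \left(g - 2\right) = g - \left(-2 + g\right) = 2$)
$z{\left(h \right)} = -208$ ($z{\left(h \right)} = -206 - 2 = -208$)
$M - z{\left(-375 \right)} = - \frac{1}{386114} - -208 = - \frac{1}{386114} + 208 = \frac{80311711}{386114}$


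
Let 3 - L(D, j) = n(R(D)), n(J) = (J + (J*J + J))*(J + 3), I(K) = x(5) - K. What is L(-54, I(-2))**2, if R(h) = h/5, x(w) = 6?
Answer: 8656255521/15625 ≈ 5.5400e+5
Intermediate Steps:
R(h) = h/5 (R(h) = h*(1/5) = h/5)
I(K) = 6 - K
n(J) = (3 + J)*(J**2 + 2*J) (n(J) = (J + (J**2 + J))*(3 + J) = (J + (J + J**2))*(3 + J) = (J**2 + 2*J)*(3 + J) = (3 + J)*(J**2 + 2*J))
L(D, j) = 3 - D*(6 + D + D**2/25)/5 (L(D, j) = 3 - D/5*(6 + (D/5)**2 + 5*(D/5)) = 3 - D/5*(6 + D**2/25 + D) = 3 - D/5*(6 + D + D**2/25) = 3 - D*(6 + D + D**2/25)/5)
L(-54, I(-2))**2 = (3 - 1/125*(-54)*(150 + (-54)**2 + 25*(-54)))**2 = (3 - 1/125*(-54)*(150 + 2916 - 1350))**2 = (3 - 1/125*(-54)*1716)**2 = (3 + 92664/125)**2 = (93039/125)**2 = 8656255521/15625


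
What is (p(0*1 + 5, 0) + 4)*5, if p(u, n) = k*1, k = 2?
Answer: 30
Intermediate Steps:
p(u, n) = 2 (p(u, n) = 2*1 = 2)
(p(0*1 + 5, 0) + 4)*5 = (2 + 4)*5 = 6*5 = 30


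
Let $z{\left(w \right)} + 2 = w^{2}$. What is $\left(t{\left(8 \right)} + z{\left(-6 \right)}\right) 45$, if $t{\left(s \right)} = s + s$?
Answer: $2250$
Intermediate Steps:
$t{\left(s \right)} = 2 s$
$z{\left(w \right)} = -2 + w^{2}$
$\left(t{\left(8 \right)} + z{\left(-6 \right)}\right) 45 = \left(2 \cdot 8 - \left(2 - \left(-6\right)^{2}\right)\right) 45 = \left(16 + \left(-2 + 36\right)\right) 45 = \left(16 + 34\right) 45 = 50 \cdot 45 = 2250$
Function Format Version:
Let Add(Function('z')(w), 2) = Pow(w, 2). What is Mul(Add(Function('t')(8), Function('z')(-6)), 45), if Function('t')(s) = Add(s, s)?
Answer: 2250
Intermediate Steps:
Function('t')(s) = Mul(2, s)
Function('z')(w) = Add(-2, Pow(w, 2))
Mul(Add(Function('t')(8), Function('z')(-6)), 45) = Mul(Add(Mul(2, 8), Add(-2, Pow(-6, 2))), 45) = Mul(Add(16, Add(-2, 36)), 45) = Mul(Add(16, 34), 45) = Mul(50, 45) = 2250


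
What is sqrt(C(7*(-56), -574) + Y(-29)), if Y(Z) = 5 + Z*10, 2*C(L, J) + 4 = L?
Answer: I*sqrt(483) ≈ 21.977*I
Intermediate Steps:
C(L, J) = -2 + L/2
Y(Z) = 5 + 10*Z
sqrt(C(7*(-56), -574) + Y(-29)) = sqrt((-2 + (7*(-56))/2) + (5 + 10*(-29))) = sqrt((-2 + (1/2)*(-392)) + (5 - 290)) = sqrt((-2 - 196) - 285) = sqrt(-198 - 285) = sqrt(-483) = I*sqrt(483)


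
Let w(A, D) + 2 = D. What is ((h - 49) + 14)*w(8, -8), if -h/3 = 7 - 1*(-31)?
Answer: 1490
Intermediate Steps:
w(A, D) = -2 + D
h = -114 (h = -3*(7 - 1*(-31)) = -3*(7 + 31) = -3*38 = -114)
((h - 49) + 14)*w(8, -8) = ((-114 - 49) + 14)*(-2 - 8) = (-163 + 14)*(-10) = -149*(-10) = 1490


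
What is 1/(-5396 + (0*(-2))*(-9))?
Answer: -1/5396 ≈ -0.00018532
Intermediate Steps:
1/(-5396 + (0*(-2))*(-9)) = 1/(-5396 + 0*(-9)) = 1/(-5396 + 0) = 1/(-5396) = -1/5396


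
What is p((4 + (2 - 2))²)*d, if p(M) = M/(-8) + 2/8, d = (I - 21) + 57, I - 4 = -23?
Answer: -119/4 ≈ -29.750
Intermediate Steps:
I = -19 (I = 4 - 23 = -19)
d = 17 (d = (-19 - 21) + 57 = -40 + 57 = 17)
p(M) = ¼ - M/8 (p(M) = M*(-⅛) + 2*(⅛) = -M/8 + ¼ = ¼ - M/8)
p((4 + (2 - 2))²)*d = (¼ - (4 + (2 - 2))²/8)*17 = (¼ - (4 + 0)²/8)*17 = (¼ - ⅛*4²)*17 = (¼ - ⅛*16)*17 = (¼ - 2)*17 = -7/4*17 = -119/4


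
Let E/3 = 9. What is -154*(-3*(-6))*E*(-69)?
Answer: 5164236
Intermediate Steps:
E = 27 (E = 3*9 = 27)
-154*(-3*(-6))*E*(-69) = -154*(-3*(-6))*27*(-69) = -2772*27*(-69) = -154*486*(-69) = -74844*(-69) = 5164236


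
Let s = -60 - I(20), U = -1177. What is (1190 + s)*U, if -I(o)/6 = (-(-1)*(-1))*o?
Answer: -1188770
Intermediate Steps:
I(o) = 6*o (I(o) = -6*(-(-1)*(-1))*o = -6*(-1*1)*o = -(-6)*o = 6*o)
s = -180 (s = -60 - 6*20 = -60 - 1*120 = -60 - 120 = -180)
(1190 + s)*U = (1190 - 180)*(-1177) = 1010*(-1177) = -1188770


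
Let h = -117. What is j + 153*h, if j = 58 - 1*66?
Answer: -17909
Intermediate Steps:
j = -8 (j = 58 - 66 = -8)
j + 153*h = -8 + 153*(-117) = -8 - 17901 = -17909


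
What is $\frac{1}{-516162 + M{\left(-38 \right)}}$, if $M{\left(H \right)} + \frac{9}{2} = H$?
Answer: $- \frac{2}{1032409} \approx -1.9372 \cdot 10^{-6}$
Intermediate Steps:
$M{\left(H \right)} = - \frac{9}{2} + H$
$\frac{1}{-516162 + M{\left(-38 \right)}} = \frac{1}{-516162 - \frac{85}{2}} = \frac{1}{- \frac{1032409}{2}} = - \frac{2}{1032409}$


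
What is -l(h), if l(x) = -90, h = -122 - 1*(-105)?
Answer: 90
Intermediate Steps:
h = -17 (h = -122 + 105 = -17)
-l(h) = -1*(-90) = 90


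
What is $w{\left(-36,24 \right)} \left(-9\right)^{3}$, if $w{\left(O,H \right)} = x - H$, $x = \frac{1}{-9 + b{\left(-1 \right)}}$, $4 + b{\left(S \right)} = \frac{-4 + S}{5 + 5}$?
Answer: $17550$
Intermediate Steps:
$b{\left(S \right)} = - \frac{22}{5} + \frac{S}{10}$ ($b{\left(S \right)} = -4 + \frac{-4 + S}{5 + 5} = -4 + \frac{-4 + S}{10} = -4 + \left(-4 + S\right) \frac{1}{10} = -4 + \left(- \frac{2}{5} + \frac{S}{10}\right) = - \frac{22}{5} + \frac{S}{10}$)
$x = - \frac{2}{27}$ ($x = \frac{1}{-9 + \left(- \frac{22}{5} + \frac{1}{10} \left(-1\right)\right)} = \frac{1}{-9 - \frac{9}{2}} = \frac{1}{- \frac{27}{2}} = - \frac{2}{27} \approx -0.074074$)
$w{\left(O,H \right)} = - \frac{2}{27} - H$
$w{\left(-36,24 \right)} \left(-9\right)^{3} = \left(- \frac{2}{27} - 24\right) \left(-9\right)^{3} = \left(- \frac{2}{27} - 24\right) \left(-729\right) = \left(- \frac{650}{27}\right) \left(-729\right) = 17550$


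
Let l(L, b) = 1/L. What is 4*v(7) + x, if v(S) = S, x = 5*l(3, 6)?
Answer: 89/3 ≈ 29.667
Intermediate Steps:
x = 5/3 ≈ 1.6667
4*v(7) + x = 4*7 + 5/3 = 28 + 5/3 = 89/3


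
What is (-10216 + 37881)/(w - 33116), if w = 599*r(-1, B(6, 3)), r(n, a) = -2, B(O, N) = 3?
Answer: -27665/34314 ≈ -0.80623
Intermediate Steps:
w = -1198 (w = 599*(-2) = -1198)
(-10216 + 37881)/(w - 33116) = (-10216 + 37881)/(-1198 - 33116) = 27665/(-34314) = 27665*(-1/34314) = -27665/34314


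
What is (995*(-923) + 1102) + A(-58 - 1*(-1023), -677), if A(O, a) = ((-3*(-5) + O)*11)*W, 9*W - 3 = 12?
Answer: -2697949/3 ≈ -8.9932e+5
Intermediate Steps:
W = 5/3 (W = ⅓ + (⅑)*12 = ⅓ + 4/3 = 5/3 ≈ 1.6667)
A(O, a) = 275 + 55*O/3 (A(O, a) = ((-3*(-5) + O)*11)*(5/3) = ((15 + O)*11)*(5/3) = (165 + 11*O)*(5/3) = 275 + 55*O/3)
(995*(-923) + 1102) + A(-58 - 1*(-1023), -677) = (995*(-923) + 1102) + (275 + 55*(-58 - 1*(-1023))/3) = (-918385 + 1102) + (275 + 55*(-58 + 1023)/3) = -917283 + (275 + (55/3)*965) = -917283 + (275 + 53075/3) = -917283 + 53900/3 = -2697949/3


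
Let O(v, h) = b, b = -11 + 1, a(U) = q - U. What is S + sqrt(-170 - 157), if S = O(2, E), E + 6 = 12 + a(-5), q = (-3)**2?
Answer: -10 + I*sqrt(327) ≈ -10.0 + 18.083*I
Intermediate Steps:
q = 9
a(U) = 9 - U
E = 20 (E = -6 + (12 + (9 - 1*(-5))) = -6 + (12 + (9 + 5)) = -6 + (12 + 14) = -6 + 26 = 20)
b = -10
O(v, h) = -10
S = -10
S + sqrt(-170 - 157) = -10 + sqrt(-170 - 157) = -10 + sqrt(-327) = -10 + I*sqrt(327)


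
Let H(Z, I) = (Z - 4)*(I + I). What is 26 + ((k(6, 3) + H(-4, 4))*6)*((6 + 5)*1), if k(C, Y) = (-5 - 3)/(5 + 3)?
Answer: -4264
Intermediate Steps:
H(Z, I) = 2*I*(-4 + Z) (H(Z, I) = (-4 + Z)*(2*I) = 2*I*(-4 + Z))
k(C, Y) = -1 (k(C, Y) = -8/8 = -8*⅛ = -1)
26 + ((k(6, 3) + H(-4, 4))*6)*((6 + 5)*1) = 26 + ((-1 + 2*4*(-4 - 4))*6)*((6 + 5)*1) = 26 + ((-1 + 2*4*(-8))*6)*(11*1) = 26 + ((-1 - 64)*6)*11 = 26 - 65*6*11 = 26 - 390*11 = 26 - 4290 = -4264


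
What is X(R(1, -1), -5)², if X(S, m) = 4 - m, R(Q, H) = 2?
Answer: 81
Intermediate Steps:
X(R(1, -1), -5)² = (4 - 1*(-5))² = (4 + 5)² = 9² = 81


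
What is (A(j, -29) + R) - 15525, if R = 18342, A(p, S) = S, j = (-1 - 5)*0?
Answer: 2788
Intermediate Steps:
j = 0 (j = -6*0 = 0)
(A(j, -29) + R) - 15525 = (-29 + 18342) - 15525 = 18313 - 15525 = 2788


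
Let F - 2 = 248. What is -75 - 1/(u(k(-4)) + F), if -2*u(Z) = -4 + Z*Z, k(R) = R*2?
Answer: -16501/220 ≈ -75.005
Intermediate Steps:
F = 250 (F = 2 + 248 = 250)
k(R) = 2*R
u(Z) = 2 - Z**2/2 (u(Z) = -(-4 + Z*Z)/2 = -(-4 + Z**2)/2 = 2 - Z**2/2)
-75 - 1/(u(k(-4)) + F) = -75 - 1/((2 - (2*(-4))**2/2) + 250) = -75 - 1/((2 - 1/2*(-8)**2) + 250) = -75 - 1/((2 - 1/2*64) + 250) = -75 - 1/((2 - 32) + 250) = -75 - 1/(-30 + 250) = -75 - 1/220 = -16501/220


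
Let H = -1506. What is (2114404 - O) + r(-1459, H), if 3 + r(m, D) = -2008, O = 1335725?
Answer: 776668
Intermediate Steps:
r(m, D) = -2011 (r(m, D) = -3 - 2008 = -2011)
(2114404 - O) + r(-1459, H) = (2114404 - 1*1335725) - 2011 = (2114404 - 1335725) - 2011 = 778679 - 2011 = 776668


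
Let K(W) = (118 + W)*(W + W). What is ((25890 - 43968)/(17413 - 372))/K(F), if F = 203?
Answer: -3013/370147561 ≈ -8.1400e-6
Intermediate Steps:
K(W) = 2*W*(118 + W) (K(W) = (118 + W)*(2*W) = 2*W*(118 + W))
((25890 - 43968)/(17413 - 372))/K(F) = ((25890 - 43968)/(17413 - 372))/((2*203*(118 + 203))) = (-18078/17041)/((2*203*321)) = -18078*1/17041/130326 = -18078/17041*1/130326 = -3013/370147561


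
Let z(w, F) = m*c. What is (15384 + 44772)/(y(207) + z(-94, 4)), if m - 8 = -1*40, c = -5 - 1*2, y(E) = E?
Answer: 60156/431 ≈ 139.57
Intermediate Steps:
c = -7 (c = -5 - 2 = -7)
m = -32 (m = 8 - 1*40 = 8 - 40 = -32)
z(w, F) = 224 (z(w, F) = -32*(-7) = 224)
(15384 + 44772)/(y(207) + z(-94, 4)) = (15384 + 44772)/(207 + 224) = 60156/431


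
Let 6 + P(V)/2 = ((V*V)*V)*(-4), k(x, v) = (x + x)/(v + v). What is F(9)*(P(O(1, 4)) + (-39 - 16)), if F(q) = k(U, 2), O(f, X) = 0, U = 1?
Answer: -67/2 ≈ -33.500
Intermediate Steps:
k(x, v) = x/v (k(x, v) = (2*x)/((2*v)) = (2*x)*(1/(2*v)) = x/v)
P(V) = -12 - 8*V³ (P(V) = -12 + 2*(((V*V)*V)*(-4)) = -12 + 2*((V²*V)*(-4)) = -12 + 2*(V³*(-4)) = -12 + 2*(-4*V³) = -12 - 8*V³)
F(q) = ½ (F(q) = 1/2 = 1*(½) = ½)
F(9)*(P(O(1, 4)) + (-39 - 16)) = ((-12 - 8*0³) + (-39 - 16))/2 = ((-12 - 8*0) - 55)/2 = ((-12 + 0) - 55)/2 = (-12 - 55)/2 = (½)*(-67) = -67/2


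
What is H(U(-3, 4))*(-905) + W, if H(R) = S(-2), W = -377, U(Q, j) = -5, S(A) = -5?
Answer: 4148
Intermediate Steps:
H(R) = -5
H(U(-3, 4))*(-905) + W = -5*(-905) - 377 = 4525 - 377 = 4148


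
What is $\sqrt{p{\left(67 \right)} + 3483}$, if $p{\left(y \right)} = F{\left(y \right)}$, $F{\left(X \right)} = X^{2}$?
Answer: $2 \sqrt{1993} \approx 89.286$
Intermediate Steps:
$p{\left(y \right)} = y^{2}$
$\sqrt{p{\left(67 \right)} + 3483} = \sqrt{67^{2} + 3483} = \sqrt{4489 + 3483} = \sqrt{7972} = 2 \sqrt{1993}$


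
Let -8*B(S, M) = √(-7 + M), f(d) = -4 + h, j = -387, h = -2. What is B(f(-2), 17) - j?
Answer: 387 - √10/8 ≈ 386.60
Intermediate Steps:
f(d) = -6 (f(d) = -4 - 2 = -6)
B(S, M) = -√(-7 + M)/8
B(f(-2), 17) - j = -√(-7 + 17)/8 - 1*(-387) = -√10/8 + 387 = 387 - √10/8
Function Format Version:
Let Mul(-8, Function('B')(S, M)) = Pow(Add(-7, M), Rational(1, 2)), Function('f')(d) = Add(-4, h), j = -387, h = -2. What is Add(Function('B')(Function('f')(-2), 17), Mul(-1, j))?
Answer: Add(387, Mul(Rational(-1, 8), Pow(10, Rational(1, 2)))) ≈ 386.60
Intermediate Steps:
Function('f')(d) = -6 (Function('f')(d) = Add(-4, -2) = -6)
Function('B')(S, M) = Mul(Rational(-1, 8), Pow(Add(-7, M), Rational(1, 2)))
Add(Function('B')(Function('f')(-2), 17), Mul(-1, j)) = Add(Mul(Rational(-1, 8), Pow(Add(-7, 17), Rational(1, 2))), Mul(-1, -387)) = Add(Mul(Rational(-1, 8), Pow(10, Rational(1, 2))), 387) = Add(387, Mul(Rational(-1, 8), Pow(10, Rational(1, 2))))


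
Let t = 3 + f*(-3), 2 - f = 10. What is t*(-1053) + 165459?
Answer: 137028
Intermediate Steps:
f = -8 (f = 2 - 1*10 = 2 - 10 = -8)
t = 27 (t = 3 - 8*(-3) = 3 + 24 = 27)
t*(-1053) + 165459 = 27*(-1053) + 165459 = -28431 + 165459 = 137028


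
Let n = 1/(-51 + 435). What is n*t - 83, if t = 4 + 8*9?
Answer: -7949/96 ≈ -82.802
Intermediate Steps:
t = 76 (t = 4 + 72 = 76)
n = 1/384 ≈ 0.0026042
n*t - 83 = (1/384)*76 - 83 = 19/96 - 83 = -7949/96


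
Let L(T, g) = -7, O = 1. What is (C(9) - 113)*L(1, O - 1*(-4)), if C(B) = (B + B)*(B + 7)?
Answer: -1225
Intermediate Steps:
C(B) = 2*B*(7 + B) (C(B) = (2*B)*(7 + B) = 2*B*(7 + B))
(C(9) - 113)*L(1, O - 1*(-4)) = (2*9*(7 + 9) - 113)*(-7) = (2*9*16 - 113)*(-7) = (288 - 113)*(-7) = 175*(-7) = -1225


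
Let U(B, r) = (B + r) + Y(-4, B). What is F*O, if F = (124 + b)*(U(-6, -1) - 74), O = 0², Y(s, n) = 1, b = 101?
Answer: 0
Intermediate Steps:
O = 0
U(B, r) = 1 + B + r (U(B, r) = (B + r) + 1 = 1 + B + r)
F = -18000 (F = (124 + 101)*((1 - 6 - 1) - 74) = 225*(-6 - 74) = 225*(-80) = -18000)
F*O = -18000*0 = 0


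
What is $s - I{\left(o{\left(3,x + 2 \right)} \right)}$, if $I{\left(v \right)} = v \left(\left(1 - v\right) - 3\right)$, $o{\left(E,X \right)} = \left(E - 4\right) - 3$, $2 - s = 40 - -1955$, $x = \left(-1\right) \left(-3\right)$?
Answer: $-1985$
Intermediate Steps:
$x = 3$
$s = -1993$ ($s = 2 - \left(40 - -1955\right) = 2 - \left(40 + 1955\right) = 2 - 1995 = -1993$)
$o{\left(E,X \right)} = -7 + E$ ($o{\left(E,X \right)} = \left(-4 + E\right) - 3 = -7 + E$)
$I{\left(v \right)} = v \left(-2 - v\right)$
$s - I{\left(o{\left(3,x + 2 \right)} \right)} = -1993 - - \left(-7 + 3\right) \left(2 + \left(-7 + 3\right)\right) = -1993 - \left(-1\right) \left(-4\right) \left(2 - 4\right) = -1993 - \left(-1\right) \left(-4\right) \left(-2\right) = -1993 - -8 = -1993 + 8 = -1985$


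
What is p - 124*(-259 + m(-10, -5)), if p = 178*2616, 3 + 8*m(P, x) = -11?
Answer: 497981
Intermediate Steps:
m(P, x) = -7/4 (m(P, x) = -3/8 + (1/8)*(-11) = -3/8 - 11/8 = -7/4)
p = 465648
p - 124*(-259 + m(-10, -5)) = 465648 - 124*(-259 - 7/4) = 465648 - 124*(-1043/4) = 465648 + 32333 = 497981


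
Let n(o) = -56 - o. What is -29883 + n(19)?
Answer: -29958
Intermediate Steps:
-29883 + n(19) = -29883 + (-56 - 1*19) = -29883 + (-56 - 19) = -29883 - 75 = -29958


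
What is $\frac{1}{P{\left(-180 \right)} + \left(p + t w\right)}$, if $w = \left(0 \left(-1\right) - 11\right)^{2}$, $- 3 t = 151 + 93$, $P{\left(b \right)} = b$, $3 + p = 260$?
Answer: $- \frac{3}{29293} \approx -0.00010241$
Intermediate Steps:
$p = 257$ ($p = -3 + 260 = 257$)
$t = - \frac{244}{3}$ ($t = - \frac{151 + 93}{3} = \left(- \frac{1}{3}\right) 244 = - \frac{244}{3} \approx -81.333$)
$w = 121$ ($w = \left(0 - 11\right)^{2} = \left(-11\right)^{2} = 121$)
$\frac{1}{P{\left(-180 \right)} + \left(p + t w\right)} = \frac{1}{-180 + \left(257 - \frac{29524}{3}\right)} = \frac{1}{-180 - \frac{28753}{3}} = \frac{1}{- \frac{29293}{3}} = - \frac{3}{29293}$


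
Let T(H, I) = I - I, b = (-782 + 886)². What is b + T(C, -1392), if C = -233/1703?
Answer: 10816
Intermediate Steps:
C = -233/1703 (C = -233*1/1703 = -233/1703 ≈ -0.13682)
b = 10816 (b = 104² = 10816)
T(H, I) = 0
b + T(C, -1392) = 10816 + 0 = 10816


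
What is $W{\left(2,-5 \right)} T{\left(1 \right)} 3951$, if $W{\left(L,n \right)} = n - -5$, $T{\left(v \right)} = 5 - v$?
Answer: $0$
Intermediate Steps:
$W{\left(L,n \right)} = 5 + n$ ($W{\left(L,n \right)} = n + 5 = 5 + n$)
$W{\left(2,-5 \right)} T{\left(1 \right)} 3951 = \left(5 - 5\right) \left(5 - 1\right) 3951 = 0 \left(5 - 1\right) 3951 = 0 \cdot 4 \cdot 3951 = 0 \cdot 3951 = 0$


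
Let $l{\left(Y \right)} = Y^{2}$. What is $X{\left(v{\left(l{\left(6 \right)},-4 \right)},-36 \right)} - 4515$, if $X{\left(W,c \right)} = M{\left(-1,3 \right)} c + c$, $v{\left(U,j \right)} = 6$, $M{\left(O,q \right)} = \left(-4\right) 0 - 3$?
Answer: $-4443$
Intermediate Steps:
$M{\left(O,q \right)} = -3$ ($M{\left(O,q \right)} = 0 - 3 = -3$)
$X{\left(W,c \right)} = - 2 c$ ($X{\left(W,c \right)} = - 3 c + c = - 2 c$)
$X{\left(v{\left(l{\left(6 \right)},-4 \right)},-36 \right)} - 4515 = \left(-2\right) \left(-36\right) - 4515 = 72 - 4515 = -4443$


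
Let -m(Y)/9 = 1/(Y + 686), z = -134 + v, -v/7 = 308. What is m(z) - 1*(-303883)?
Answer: 487428341/1604 ≈ 3.0388e+5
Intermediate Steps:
v = -2156 (v = -7*308 = -2156)
z = -2290 (z = -134 - 2156 = -2290)
m(Y) = -9/(686 + Y) (m(Y) = -9/(Y + 686) = -9/(686 + Y))
m(z) - 1*(-303883) = -9/(686 - 2290) - 1*(-303883) = -9/(-1604) + 303883 = -9*(-1/1604) + 303883 = 9/1604 + 303883 = 487428341/1604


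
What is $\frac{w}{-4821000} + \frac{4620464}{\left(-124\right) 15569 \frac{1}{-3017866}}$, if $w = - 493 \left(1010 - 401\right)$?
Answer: $\frac{5601978429348820481}{775600873000} \approx 7.2228 \cdot 10^{6}$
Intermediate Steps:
$w = -300237$ ($w = \left(-493\right) 609 = -300237$)
$\frac{w}{-4821000} + \frac{4620464}{\left(-124\right) 15569 \frac{1}{-3017866}} = - \frac{300237}{-4821000} + \frac{4620464}{\left(-124\right) 15569 \frac{1}{-3017866}} = \left(-300237\right) \left(- \frac{1}{4821000}\right) + \frac{4620464}{\left(-1930556\right) \left(- \frac{1}{3017866}\right)} = \frac{100079}{1607000} + \frac{4620464}{\frac{965278}{1508933}} = \frac{100079}{1607000} + 4620464 \cdot \frac{1508933}{965278} = \frac{100079}{1607000} + \frac{3485985302456}{482639} = \frac{5601978429348820481}{775600873000}$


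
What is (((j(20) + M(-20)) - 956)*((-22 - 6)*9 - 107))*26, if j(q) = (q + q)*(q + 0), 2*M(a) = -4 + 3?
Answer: 1460771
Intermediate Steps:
M(a) = -1/2 (M(a) = (-4 + 3)/2 = (1/2)*(-1) = -1/2)
j(q) = 2*q**2 (j(q) = (2*q)*q = 2*q**2)
(((j(20) + M(-20)) - 956)*((-22 - 6)*9 - 107))*26 = (((2*20**2 - 1/2) - 956)*((-22 - 6)*9 - 107))*26 = (((2*400 - 1/2) - 956)*(-28*9 - 107))*26 = (((800 - 1/2) - 956)*(-252 - 107))*26 = ((1599/2 - 956)*(-359))*26 = -313/2*(-359)*26 = (112367/2)*26 = 1460771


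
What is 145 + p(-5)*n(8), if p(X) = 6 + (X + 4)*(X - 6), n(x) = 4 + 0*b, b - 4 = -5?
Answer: 213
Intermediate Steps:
b = -1 (b = 4 - 5 = -1)
n(x) = 4 (n(x) = 4 + 0*(-1) = 4 + 0 = 4)
p(X) = 6 + (-6 + X)*(4 + X) (p(X) = 6 + (4 + X)*(-6 + X) = 6 + (-6 + X)*(4 + X))
145 + p(-5)*n(8) = 145 + (-18 + (-5)² - 2*(-5))*4 = 145 + (-18 + 25 + 10)*4 = 145 + 17*4 = 145 + 68 = 213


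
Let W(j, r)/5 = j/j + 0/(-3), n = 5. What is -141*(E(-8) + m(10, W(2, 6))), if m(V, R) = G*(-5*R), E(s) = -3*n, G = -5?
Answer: -15510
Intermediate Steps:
W(j, r) = 5 (W(j, r) = 5*(j/j + 0/(-3)) = 5*(1 + 0*(-1/3)) = 5*(1 + 0) = 5*1 = 5)
E(s) = -15 (E(s) = -3*5 = -15)
m(V, R) = 25*R (m(V, R) = -(-25)*R = 25*R)
-141*(E(-8) + m(10, W(2, 6))) = -141*(-15 + 25*5) = -141*(-15 + 125) = -141*110 = -15510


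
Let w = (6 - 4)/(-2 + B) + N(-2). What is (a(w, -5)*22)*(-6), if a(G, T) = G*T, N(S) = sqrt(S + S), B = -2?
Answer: -330 + 1320*I ≈ -330.0 + 1320.0*I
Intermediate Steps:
N(S) = sqrt(2)*sqrt(S) (N(S) = sqrt(2*S) = sqrt(2)*sqrt(S))
w = -1/2 + 2*I (w = (6 - 4)/(-2 - 2) + sqrt(2)*sqrt(-2) = 2/(-4) + sqrt(2)*(I*sqrt(2)) = 2*(-1/4) + 2*I = -1/2 + 2*I ≈ -0.5 + 2.0*I)
(a(w, -5)*22)*(-6) = (((-1/2 + 2*I)*(-5))*22)*(-6) = ((5/2 - 10*I)*22)*(-6) = (55 - 220*I)*(-6) = -330 + 1320*I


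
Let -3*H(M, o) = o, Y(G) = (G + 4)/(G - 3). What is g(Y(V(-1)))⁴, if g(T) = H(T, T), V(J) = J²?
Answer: 625/1296 ≈ 0.48225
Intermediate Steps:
Y(G) = (4 + G)/(-3 + G)
H(M, o) = -o/3
g(T) = -T/3
g(Y(V(-1)))⁴ = (-(4 + (-1)²)/(3*(-3 + (-1)²)))⁴ = (-(4 + 1)/(3*(-3 + 1)))⁴ = (-5/(3*(-2)))⁴ = (-(-1)*5/6)⁴ = (-⅓*(-5/2))⁴ = (⅚)⁴ = 625/1296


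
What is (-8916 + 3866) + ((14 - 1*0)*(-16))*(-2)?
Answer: -4602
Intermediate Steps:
(-8916 + 3866) + ((14 - 1*0)*(-16))*(-2) = -5050 + ((14 + 0)*(-16))*(-2) = -5050 + (14*(-16))*(-2) = -5050 - 224*(-2) = -5050 + 448 = -4602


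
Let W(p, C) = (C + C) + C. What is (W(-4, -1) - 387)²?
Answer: 152100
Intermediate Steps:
W(p, C) = 3*C (W(p, C) = 2*C + C = 3*C)
(W(-4, -1) - 387)² = (3*(-1) - 387)² = (-3 - 387)² = (-390)² = 152100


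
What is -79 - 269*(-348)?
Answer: 93533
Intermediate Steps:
-79 - 269*(-348) = -79 + 93612 = 93533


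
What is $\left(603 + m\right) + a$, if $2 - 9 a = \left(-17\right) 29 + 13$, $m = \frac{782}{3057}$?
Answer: $\frac{6023617}{9171} \approx 656.81$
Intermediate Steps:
$m = \frac{782}{3057}$ ($m = 782 \cdot \frac{1}{3057} = \frac{782}{3057} \approx 0.25581$)
$a = \frac{482}{9}$ ($a = \frac{2}{9} - \frac{\left(-17\right) 29 + 13}{9} = \frac{2}{9} - \frac{-493 + 13}{9} = \frac{2}{9} - - \frac{160}{3} = \frac{2}{9} + \frac{160}{3} = \frac{482}{9} \approx 53.556$)
$\left(603 + m\right) + a = \left(603 + \frac{782}{3057}\right) + \frac{482}{9} = \frac{1844153}{3057} + \frac{482}{9} = \frac{6023617}{9171}$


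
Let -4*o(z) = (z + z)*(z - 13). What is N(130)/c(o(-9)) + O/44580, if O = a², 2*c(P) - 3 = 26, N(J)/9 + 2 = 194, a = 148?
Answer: 38675924/323205 ≈ 119.66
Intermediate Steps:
N(J) = 1728 (N(J) = -18 + 9*194 = -18 + 1746 = 1728)
o(z) = -z*(-13 + z)/2 (o(z) = -(z + z)*(z - 13)/4 = -2*z*(-13 + z)/4 = -z*(-13 + z)/2)
c(P) = 29/2 (c(P) = 3/2 + (½)*26 = 3/2 + 13 = 29/2)
O = 21904 (O = 148² = 21904)
N(130)/c(o(-9)) + O/44580 = 1728/(29/2) + 21904/44580 = 1728*(2/29) + 21904*(1/44580) = 3456/29 + 5476/11145 = 38675924/323205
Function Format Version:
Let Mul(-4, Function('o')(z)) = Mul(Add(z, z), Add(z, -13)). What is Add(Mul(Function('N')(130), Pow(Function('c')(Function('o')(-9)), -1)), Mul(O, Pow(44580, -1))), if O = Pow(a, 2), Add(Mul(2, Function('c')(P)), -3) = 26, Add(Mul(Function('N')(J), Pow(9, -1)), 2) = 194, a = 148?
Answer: Rational(38675924, 323205) ≈ 119.66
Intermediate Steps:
Function('N')(J) = 1728 (Function('N')(J) = Add(-18, Mul(9, 194)) = Add(-18, 1746) = 1728)
Function('o')(z) = Mul(Rational(-1, 2), z, Add(-13, z)) (Function('o')(z) = Mul(Rational(-1, 4), Mul(Add(z, z), Add(z, -13))) = Mul(Rational(-1, 4), Mul(Mul(2, z), Add(-13, z))) = Mul(Rational(-1, 4), Mul(2, z, Add(-13, z))) = Mul(Rational(-1, 2), z, Add(-13, z)))
Function('c')(P) = Rational(29, 2) (Function('c')(P) = Add(Rational(3, 2), Mul(Rational(1, 2), 26)) = Add(Rational(3, 2), 13) = Rational(29, 2))
O = 21904 (O = Pow(148, 2) = 21904)
Add(Mul(Function('N')(130), Pow(Function('c')(Function('o')(-9)), -1)), Mul(O, Pow(44580, -1))) = Add(Mul(1728, Pow(Rational(29, 2), -1)), Mul(21904, Pow(44580, -1))) = Add(Mul(1728, Rational(2, 29)), Mul(21904, Rational(1, 44580))) = Add(Rational(3456, 29), Rational(5476, 11145)) = Rational(38675924, 323205)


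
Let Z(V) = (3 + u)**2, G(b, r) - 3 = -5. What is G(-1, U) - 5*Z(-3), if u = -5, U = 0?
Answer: -22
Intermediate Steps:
G(b, r) = -2 (G(b, r) = 3 - 5 = -2)
Z(V) = 4 (Z(V) = (3 - 5)**2 = (-2)**2 = 4)
G(-1, U) - 5*Z(-3) = -2 - 5*4 = -2 - 20 = -22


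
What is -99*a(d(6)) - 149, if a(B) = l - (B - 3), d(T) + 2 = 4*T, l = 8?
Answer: 940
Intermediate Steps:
d(T) = -2 + 4*T
a(B) = 11 - B (a(B) = 8 - (B - 3) = 8 - (-3 + B) = 8 + (3 - B) = 11 - B)
-99*a(d(6)) - 149 = -99*(11 - (-2 + 4*6)) - 149 = -99*(11 - (-2 + 24)) - 149 = -99*(11 - 1*22) - 149 = -99*(11 - 22) - 149 = -99*(-11) - 149 = 1089 - 149 = 940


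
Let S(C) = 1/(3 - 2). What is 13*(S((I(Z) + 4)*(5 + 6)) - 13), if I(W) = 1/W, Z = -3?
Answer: -156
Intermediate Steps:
I(W) = 1/W
S(C) = 1 (S(C) = 1/1 = 1)
13*(S((I(Z) + 4)*(5 + 6)) - 13) = 13*(1 - 13) = 13*(-12) = -156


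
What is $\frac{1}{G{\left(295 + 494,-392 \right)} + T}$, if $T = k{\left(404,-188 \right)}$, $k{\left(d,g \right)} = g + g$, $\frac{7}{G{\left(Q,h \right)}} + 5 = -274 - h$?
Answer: $- \frac{113}{42481} \approx -0.00266$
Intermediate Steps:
$G{\left(Q,h \right)} = \frac{7}{-279 - h}$ ($G{\left(Q,h \right)} = \frac{7}{-5 - \left(274 + h\right)} = \frac{7}{-279 - h}$)
$k{\left(d,g \right)} = 2 g$
$T = -376$ ($T = 2 \left(-188\right) = -376$)
$\frac{1}{G{\left(295 + 494,-392 \right)} + T} = \frac{1}{- \frac{7}{279 - 392} - 376} = \frac{1}{- \frac{7}{-113} - 376} = \frac{1}{\left(-7\right) \left(- \frac{1}{113}\right) - 376} = \frac{1}{\frac{7}{113} - 376} = \frac{1}{- \frac{42481}{113}} = - \frac{113}{42481}$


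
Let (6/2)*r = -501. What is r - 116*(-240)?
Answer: 27673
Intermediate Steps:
r = -167 (r = (1/3)*(-501) = -167)
r - 116*(-240) = -167 - 116*(-240) = -167 + 27840 = 27673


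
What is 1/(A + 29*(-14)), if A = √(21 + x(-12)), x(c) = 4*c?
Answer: -406/164863 - 3*I*√3/164863 ≈ -0.0024627 - 3.1518e-5*I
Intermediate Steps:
A = 3*I*√3 (A = √(21 + 4*(-12)) = √(21 - 48) = √(-27) = 3*I*√3 ≈ 5.1962*I)
1/(A + 29*(-14)) = 1/(3*I*√3 + 29*(-14)) = 1/(3*I*√3 - 406) = 1/(-406 + 3*I*√3)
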